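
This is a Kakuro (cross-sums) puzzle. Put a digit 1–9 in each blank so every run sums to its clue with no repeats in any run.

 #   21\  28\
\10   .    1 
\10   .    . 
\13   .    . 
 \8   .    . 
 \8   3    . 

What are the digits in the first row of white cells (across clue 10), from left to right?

9, 1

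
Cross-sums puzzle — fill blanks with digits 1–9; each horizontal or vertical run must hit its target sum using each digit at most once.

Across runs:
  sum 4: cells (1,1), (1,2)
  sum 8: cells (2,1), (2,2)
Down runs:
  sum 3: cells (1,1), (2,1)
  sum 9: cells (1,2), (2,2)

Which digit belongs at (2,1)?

2

4 in 2 cells must be {1,3}; 3 in 2 cells must be {1,2}.
The 4 across and the 3 down share only 1, so (1,1) = 1.
(1,2) = 4 − 1 = 3 completes the 4 across.
(2,1) = 3 − 1 = 2 completes the 3 down.
(2,2) = 8 − 2 = 6 completes the 8 across.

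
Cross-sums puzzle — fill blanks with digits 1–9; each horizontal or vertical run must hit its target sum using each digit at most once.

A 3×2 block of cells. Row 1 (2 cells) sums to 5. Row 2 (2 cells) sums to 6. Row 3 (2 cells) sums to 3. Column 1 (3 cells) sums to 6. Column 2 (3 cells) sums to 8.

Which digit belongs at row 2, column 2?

5

3 in 2 cells must be {1,2}; 6 in 3 cells must be {1,2,3}.
Nothing is forced directly, so branch on (2,1), whose candidates are 1 or 2. If (2,1) = 2: that forces (2,2) = 4, (3,1) = 1, after which (3,2) would have to be in {2} for the 3 across but in {1,3} for the 8 down — contradiction. So (2,1) = 1.
(2,2) = 6 − 1 = 5 completes the 6 across.
Given what's placed, (3,1) must be 2 to fit the 3 across and 6 down.
(3,2) = 3 − 2 = 1 completes the 3 across.
(1,1) = 6 − 3 = 3 completes the 6 down.
(1,2) = 5 − 3 = 2 completes the 5 across.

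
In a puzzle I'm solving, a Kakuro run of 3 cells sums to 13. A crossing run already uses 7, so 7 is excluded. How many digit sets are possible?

5

3 distinct digits from 1–9 sum between 6 and 24.
Dropping sets that contain 7.
Enumerating: {1,3,9}, {1,4,8}, {2,3,8}, {2,5,6}, {3,4,6}.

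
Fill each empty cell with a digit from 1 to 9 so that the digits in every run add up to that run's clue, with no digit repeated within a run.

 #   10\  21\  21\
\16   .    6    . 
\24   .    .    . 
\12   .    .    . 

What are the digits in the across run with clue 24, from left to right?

7 8 9

24 in 3 cells must be {7,8,9}.
Intersecting the 24 across with the 10 down forces R2C1 = 7.
Given what's placed, R2C2 must be 8 to fit the 24 across and 21 down.
R2C3 = 24 − 15 = 9 completes the 24 across.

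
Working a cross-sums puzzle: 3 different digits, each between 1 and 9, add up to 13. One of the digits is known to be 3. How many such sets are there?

3

3 distinct digits from 1–9 sum between 6 and 24.
Keeping only sets containing 3.
Enumerating: {1,3,9}, {2,3,8}, {3,4,6}.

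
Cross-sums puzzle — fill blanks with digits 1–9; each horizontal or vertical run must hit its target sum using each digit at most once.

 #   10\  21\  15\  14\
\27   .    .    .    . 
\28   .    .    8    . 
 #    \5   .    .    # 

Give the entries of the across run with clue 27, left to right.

4 8 6 9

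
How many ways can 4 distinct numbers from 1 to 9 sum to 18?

11

4 distinct digits from 1–9 sum between 10 and 30.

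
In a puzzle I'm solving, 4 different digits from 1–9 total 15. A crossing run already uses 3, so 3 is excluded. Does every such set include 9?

Counterexample: {1,2,4,8} sums to 15 under that restriction without using 9.

No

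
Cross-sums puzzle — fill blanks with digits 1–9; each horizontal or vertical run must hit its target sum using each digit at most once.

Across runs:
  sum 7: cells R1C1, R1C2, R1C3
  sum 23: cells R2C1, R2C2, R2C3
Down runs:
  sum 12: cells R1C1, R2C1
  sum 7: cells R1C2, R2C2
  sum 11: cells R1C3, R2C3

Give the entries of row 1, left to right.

7 in 3 cells must be {1,2,4}; 23 in 3 cells must be {6,8,9}.
The 7 across and the 12 down share only 4, so R1C1 = 4.
Given what's placed, R1C3 must be 2 to fit the 7 across and 11 down.
R2C1 = 12 − 4 = 8 completes the 12 down.
R2C2 = 6: the only remaining digit allowed by both the 23 across and the 7 down.
R2C3 = 23 − 14 = 9 completes the 23 across.
R1C2 = 7 − 6 = 1 completes the 7 across.

4 1 2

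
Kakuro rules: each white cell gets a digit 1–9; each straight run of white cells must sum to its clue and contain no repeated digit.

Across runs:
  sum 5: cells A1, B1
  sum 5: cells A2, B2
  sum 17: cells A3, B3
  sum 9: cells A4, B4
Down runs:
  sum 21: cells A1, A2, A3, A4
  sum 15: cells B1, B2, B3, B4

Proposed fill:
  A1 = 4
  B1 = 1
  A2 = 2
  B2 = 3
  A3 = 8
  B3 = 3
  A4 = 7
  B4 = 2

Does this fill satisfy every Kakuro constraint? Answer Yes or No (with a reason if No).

No — the down run B1–B4 sums to 9, not 15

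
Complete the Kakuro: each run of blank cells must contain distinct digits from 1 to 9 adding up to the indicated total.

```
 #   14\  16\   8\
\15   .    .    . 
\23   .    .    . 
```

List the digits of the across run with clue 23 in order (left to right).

23 in 3 cells must be {6,8,9}; 16 in 2 cells must be {7,9}.
The 23 across and the 16 down share only 9, so R2C2 = 9.
Given what's placed, R2C3 must be 6 to fit the 23 across and 8 down.
R1C2 = 16 − 9 = 7 completes the 16 down.
R1C3 = 8 − 6 = 2 completes the 8 down.
R2C1 = 23 − 15 = 8 completes the 23 across.
R1C1 = 15 − 9 = 6 completes the 15 across.

8, 9, 6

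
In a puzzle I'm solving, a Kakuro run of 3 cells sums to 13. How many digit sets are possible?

7

3 distinct digits from 1–9 sum between 6 and 24.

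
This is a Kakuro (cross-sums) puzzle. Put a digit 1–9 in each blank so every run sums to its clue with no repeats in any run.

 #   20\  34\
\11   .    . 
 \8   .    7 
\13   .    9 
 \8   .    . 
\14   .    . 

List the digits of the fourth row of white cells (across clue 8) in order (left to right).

34 in 5 cells must be {4,6,7,8,9}.
R2C1 = 8 − 7 = 1 completes the 8 across.
R3C1 = 13 − 9 = 4 completes the 13 across.
Given what's placed, R4C2 must be 6 to fit the 8 across and 34 down.
R5C2 = 8: the only remaining digit allowed by both the 14 across and the 34 down.
R1C2 = 34 − 30 = 4 completes the 34 down.
R4C1 = 8 − 6 = 2 completes the 8 across.

2 6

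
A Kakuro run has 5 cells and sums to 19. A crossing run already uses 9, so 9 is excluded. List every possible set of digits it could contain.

5 distinct digits from 1–9 sum between 15 and 35.
Dropping sets that contain 9.

{1,2,3,5,8}; {1,2,3,6,7}; {1,2,4,5,7}; {1,3,4,5,6}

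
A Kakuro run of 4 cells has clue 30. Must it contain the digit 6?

The only way to make 30 from 4 distinct digits is {6,7,8,9}, which contains 6.

Yes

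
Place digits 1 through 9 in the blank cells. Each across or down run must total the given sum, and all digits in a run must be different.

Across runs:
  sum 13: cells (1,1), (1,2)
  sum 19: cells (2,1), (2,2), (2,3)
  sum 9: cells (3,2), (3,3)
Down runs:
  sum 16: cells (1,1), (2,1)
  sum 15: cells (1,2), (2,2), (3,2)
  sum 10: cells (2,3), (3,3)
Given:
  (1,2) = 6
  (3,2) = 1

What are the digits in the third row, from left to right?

1 8

16 in 2 cells must be {7,9}.
(1,1) = 13 − 6 = 7 completes the 13 across.
(2,1) = 16 − 7 = 9 completes the 16 down.
(2,2) = 15 − 7 = 8 completes the 15 down.
(2,3) = 19 − 17 = 2 completes the 19 across.
(3,3) = 9 − 1 = 8 completes the 9 across.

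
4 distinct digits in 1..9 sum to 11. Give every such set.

{1,2,3,5}

4 distinct digits from 1–9 sum between 10 and 30.
Only one set works: {1,2,3,5}.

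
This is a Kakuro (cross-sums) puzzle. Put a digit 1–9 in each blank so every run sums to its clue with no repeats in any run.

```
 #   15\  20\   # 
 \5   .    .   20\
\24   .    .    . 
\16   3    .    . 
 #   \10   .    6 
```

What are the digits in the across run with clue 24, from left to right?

24 in 3 cells must be {7,8,9}.
Given what's placed, R1C1 must be 4 to fit the 5 across and 15 down.
R1C2 = 5 − 4 = 1 completes the 5 across.
R2C1 = 15 − 7 = 8 completes the 15 down.
R2C3 = 9: the only remaining digit allowed by both the 24 across and the 20 down.
R3C3 = 20 − 15 = 5 completes the 20 down.
R4C2 = 10 − 6 = 4 completes the 10 across.
R2C2 = 24 − 17 = 7 completes the 24 across.

8 7 9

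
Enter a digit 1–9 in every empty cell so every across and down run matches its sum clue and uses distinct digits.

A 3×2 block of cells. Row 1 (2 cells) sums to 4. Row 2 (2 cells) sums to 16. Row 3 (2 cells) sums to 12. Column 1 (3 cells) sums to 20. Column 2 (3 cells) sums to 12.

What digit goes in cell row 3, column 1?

8

4 in 2 cells must be {1,3}; 16 in 2 cells must be {7,9}.
The 4 across and the 20 down share only 3, so (1,1) = 3.
(1,2) = 4 − 3 = 1 completes the 4 across.
Given what's placed, (2,1) must be 9 to fit the 16 across and 20 down.
(2,2) = 16 − 9 = 7 completes the 16 across.
(3,1) = 20 − 12 = 8 completes the 20 down.
(3,2) = 12 − 8 = 4 completes the 12 across.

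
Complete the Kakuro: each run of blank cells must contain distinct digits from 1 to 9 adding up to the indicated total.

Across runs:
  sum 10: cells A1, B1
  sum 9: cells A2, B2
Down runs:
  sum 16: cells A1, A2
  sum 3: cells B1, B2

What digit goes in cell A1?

16 in 2 cells must be {7,9}; 3 in 2 cells must be {1,2}.
The 9 across and the 16 down share only 7, so A2 = 7.
B2 = 9 − 7 = 2 completes the 9 across.
A1 = 16 − 7 = 9 completes the 16 down.
B1 = 10 − 9 = 1 completes the 10 across.

9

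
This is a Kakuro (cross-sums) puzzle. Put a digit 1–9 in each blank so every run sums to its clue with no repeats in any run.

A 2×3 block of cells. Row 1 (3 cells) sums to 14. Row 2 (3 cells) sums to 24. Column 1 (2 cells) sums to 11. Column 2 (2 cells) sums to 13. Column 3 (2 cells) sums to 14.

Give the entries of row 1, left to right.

3 6 5

24 in 3 cells must be {7,8,9}.
Nothing is forced directly, so branch on (2,2), whose candidates are 7 or 8 or 9. If (2,2) = 8: that forces (1,2) = 5, (2,3) = 9, after which (1,3) would have to be in {1,2,3,6,7,8} for the 14 across but in {5} for the 14 down — contradiction. If (2,2) = 9: that forces (1,2) = 4, (2,3) = 8, after which (1,3) would have to be in {1,2,3,7,8,9} for the 14 across but in {6} for the 14 down — contradiction. So (2,2) = 7.
(1,2) = 13 − 7 = 6 completes the 13 down.
Given what's placed, (1,3) must be 5 to fit the 14 across and 14 down.
(2,3) = 14 − 5 = 9 completes the 14 down.
(1,1) = 14 − 11 = 3 completes the 14 across.
(2,1) = 24 − 16 = 8 completes the 24 across.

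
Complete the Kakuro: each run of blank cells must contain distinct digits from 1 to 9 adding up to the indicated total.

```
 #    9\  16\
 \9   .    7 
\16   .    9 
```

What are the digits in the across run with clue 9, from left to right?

16 in 2 cells must be {7,9}.
R1C1 = 9 − 7 = 2 completes the 9 across.
R2C1 = 16 − 9 = 7 completes the 16 across.

2 7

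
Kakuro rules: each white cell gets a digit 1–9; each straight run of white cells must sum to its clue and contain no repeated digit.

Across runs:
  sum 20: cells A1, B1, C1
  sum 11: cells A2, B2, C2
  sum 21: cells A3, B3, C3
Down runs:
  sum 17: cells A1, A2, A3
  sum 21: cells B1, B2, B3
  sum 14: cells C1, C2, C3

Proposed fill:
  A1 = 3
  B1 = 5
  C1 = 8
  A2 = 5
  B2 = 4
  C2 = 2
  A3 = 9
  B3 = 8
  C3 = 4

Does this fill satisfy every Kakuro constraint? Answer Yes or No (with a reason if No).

No — the across run A1–C1 sums to 16, not 20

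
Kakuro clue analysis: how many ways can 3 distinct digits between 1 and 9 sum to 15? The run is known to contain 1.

3 distinct digits from 1–9 sum between 6 and 24.
Keeping only sets containing 1.
Enumerating: {1,5,9}, {1,6,8}.

2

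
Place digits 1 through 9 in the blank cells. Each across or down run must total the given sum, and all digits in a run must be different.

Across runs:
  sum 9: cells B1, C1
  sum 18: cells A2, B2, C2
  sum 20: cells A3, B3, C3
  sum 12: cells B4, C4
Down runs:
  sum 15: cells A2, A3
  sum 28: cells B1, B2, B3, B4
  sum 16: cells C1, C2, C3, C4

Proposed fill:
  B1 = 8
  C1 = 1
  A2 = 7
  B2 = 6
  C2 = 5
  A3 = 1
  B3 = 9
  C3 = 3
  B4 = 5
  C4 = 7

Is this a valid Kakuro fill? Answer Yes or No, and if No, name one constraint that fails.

No — the down run A2–A3 sums to 8, not 15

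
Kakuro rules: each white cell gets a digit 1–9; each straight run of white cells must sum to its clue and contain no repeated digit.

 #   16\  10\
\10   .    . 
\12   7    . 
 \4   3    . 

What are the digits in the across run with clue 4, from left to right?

4 in 2 cells must be {1,3}.
R1C1 = 16 − 10 = 6 completes the 16 down.
R1C2 = 10 − 6 = 4 completes the 10 across.
R2C2 = 12 − 7 = 5 completes the 12 across.
R3C2 = 4 − 3 = 1 completes the 4 across.

3, 1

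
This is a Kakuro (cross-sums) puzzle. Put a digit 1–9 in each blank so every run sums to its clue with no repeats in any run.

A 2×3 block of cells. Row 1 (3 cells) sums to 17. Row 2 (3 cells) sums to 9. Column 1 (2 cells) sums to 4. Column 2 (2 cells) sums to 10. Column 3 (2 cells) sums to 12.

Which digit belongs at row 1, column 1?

4 in 2 cells must be {1,3}.
Nothing is forced directly, so branch on (2,3), whose candidates are 3 or 4 or 5. If (2,3) = 3: that forces (1,3) = 9, (2,1) = 1, after which (2,2) would have to be in {5} for the 9 across but in {1,2,3,4,6,7,8,9} for the 10 down — contradiction. If (2,3) = 4: that forces (1,3) = 8, (2,1) = 3, (2,2) = 2, after which (1,1) would have to be in {2,3,4,5,6,7} for the 17 across but in {1} for the 4 down — contradiction. So (2,3) = 5.
(1,3) = 12 − 5 = 7 completes the 12 down.
Given what's placed, (1,1) must be 1 to fit the 17 across and 4 down.
(1,2) = 17 − 8 = 9 completes the 17 across.
(2,1) = 4 − 1 = 3 completes the 4 down.
(2,2) = 9 − 8 = 1 completes the 9 across.

1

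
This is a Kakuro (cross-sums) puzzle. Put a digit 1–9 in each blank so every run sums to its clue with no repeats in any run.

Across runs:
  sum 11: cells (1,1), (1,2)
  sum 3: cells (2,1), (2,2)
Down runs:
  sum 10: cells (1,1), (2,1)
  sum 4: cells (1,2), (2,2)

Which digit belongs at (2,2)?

3 in 2 cells must be {1,2}; 4 in 2 cells must be {1,3}.
The 11 across and the 4 down share only 3, so (1,2) = 3.
(2,2) = 4 − 3 = 1 completes the 4 down.
(1,1) = 11 − 3 = 8 completes the 11 across.
(2,1) = 3 − 1 = 2 completes the 3 across.

1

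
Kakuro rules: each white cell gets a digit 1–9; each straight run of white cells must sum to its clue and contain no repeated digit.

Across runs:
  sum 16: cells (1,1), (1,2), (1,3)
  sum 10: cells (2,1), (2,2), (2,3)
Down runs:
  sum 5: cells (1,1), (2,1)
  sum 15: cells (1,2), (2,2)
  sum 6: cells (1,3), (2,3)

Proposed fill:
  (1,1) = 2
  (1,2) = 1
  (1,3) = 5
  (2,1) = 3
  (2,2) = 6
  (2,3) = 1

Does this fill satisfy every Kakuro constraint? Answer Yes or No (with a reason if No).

No — the down run (1,2)–(2,2) sums to 7, not 15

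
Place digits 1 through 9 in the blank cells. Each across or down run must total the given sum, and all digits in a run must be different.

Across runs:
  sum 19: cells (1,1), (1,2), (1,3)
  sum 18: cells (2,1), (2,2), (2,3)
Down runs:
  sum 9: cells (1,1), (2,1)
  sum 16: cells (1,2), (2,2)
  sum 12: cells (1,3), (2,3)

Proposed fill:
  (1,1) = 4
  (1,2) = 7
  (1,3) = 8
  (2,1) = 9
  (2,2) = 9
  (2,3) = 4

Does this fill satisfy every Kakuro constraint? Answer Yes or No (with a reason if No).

No — the across run (2,1)–(2,3) sums to 22, not 18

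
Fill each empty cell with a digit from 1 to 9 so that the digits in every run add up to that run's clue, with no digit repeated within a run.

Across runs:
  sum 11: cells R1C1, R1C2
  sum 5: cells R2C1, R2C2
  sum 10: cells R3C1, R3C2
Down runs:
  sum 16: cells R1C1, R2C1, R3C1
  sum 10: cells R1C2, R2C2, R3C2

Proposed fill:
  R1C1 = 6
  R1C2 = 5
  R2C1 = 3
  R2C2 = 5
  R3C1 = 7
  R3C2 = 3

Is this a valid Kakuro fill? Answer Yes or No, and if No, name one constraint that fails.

No — the down run R1C2–R3C2 sums to 13, not 10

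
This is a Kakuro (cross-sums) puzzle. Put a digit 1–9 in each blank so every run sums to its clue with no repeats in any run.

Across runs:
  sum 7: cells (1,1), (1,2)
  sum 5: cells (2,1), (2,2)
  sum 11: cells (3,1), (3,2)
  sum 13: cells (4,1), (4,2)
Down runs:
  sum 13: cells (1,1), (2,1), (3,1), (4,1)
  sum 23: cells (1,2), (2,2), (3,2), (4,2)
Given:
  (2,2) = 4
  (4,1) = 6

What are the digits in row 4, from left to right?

6 7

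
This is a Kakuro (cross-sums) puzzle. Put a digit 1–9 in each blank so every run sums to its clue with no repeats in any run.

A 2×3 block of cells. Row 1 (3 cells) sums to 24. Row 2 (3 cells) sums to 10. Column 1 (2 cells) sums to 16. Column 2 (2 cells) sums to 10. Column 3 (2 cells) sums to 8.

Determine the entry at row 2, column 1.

24 in 3 cells must be {7,8,9}; 16 in 2 cells must be {7,9}.
The 24 across and the 8 down share only 7, so (1,3) = 7.
The 10 across and the 16 down share only 7, so (2,1) = 7.
(2,3) = 8 − 7 = 1 completes the 8 down.
(1,1) = 16 − 7 = 9 completes the 16 down.
(1,2) = 24 − 16 = 8 completes the 24 across.
(2,2) = 10 − 8 = 2 completes the 10 across.

7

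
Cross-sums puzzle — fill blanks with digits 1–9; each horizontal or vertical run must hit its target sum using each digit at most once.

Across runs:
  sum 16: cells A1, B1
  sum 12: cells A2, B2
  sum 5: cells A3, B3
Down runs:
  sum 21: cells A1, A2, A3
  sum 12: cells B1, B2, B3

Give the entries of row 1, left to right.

9 7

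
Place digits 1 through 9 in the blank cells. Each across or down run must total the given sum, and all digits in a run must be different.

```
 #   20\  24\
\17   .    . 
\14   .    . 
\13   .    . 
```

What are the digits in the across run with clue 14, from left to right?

5 9

17 in 2 cells must be {8,9}; 24 in 3 cells must be {7,8,9}.
Nothing is forced directly, so branch on R1C1, whose candidates are 8 or 9. If R1C1 = 8: that forces R1C2 = 9, R2C2 = 8, R3C2 = 7, after which R2C1 would have to be in {6} for the 14 across but in {3,5,7,9} for the 20 down — contradiction. So R1C1 = 9.
R1C2 = 17 − 9 = 8 completes the 17 across.
Given what's placed, R2C2 must be 9 to fit the 14 across and 24 down.
R3C2 = 24 − 17 = 7 completes the 24 down.
R2C1 = 14 − 9 = 5 completes the 14 across.
R3C1 = 13 − 7 = 6 completes the 13 across.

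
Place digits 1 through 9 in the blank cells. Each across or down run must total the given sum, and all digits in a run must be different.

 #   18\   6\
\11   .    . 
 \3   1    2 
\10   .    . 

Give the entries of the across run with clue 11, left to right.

3 in 2 cells must be {1,2}; 6 in 3 cells must be {1,2,3}.
Given what's placed, R1C2 must be 3 to fit the 11 across and 6 down.
R3C2 = 6 − 5 = 1 completes the 6 down.
R1C1 = 11 − 3 = 8 completes the 11 across.
R3C1 = 10 − 1 = 9 completes the 10 across.

8 3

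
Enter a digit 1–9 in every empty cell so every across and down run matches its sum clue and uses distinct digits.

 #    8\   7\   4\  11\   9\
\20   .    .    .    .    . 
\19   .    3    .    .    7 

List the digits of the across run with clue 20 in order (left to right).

6 4 3 5 2

4 in 2 cells must be {1,3}.
R1C2 = 7 − 3 = 4 completes the 7 down.
R1C5 = 9 − 7 = 2 completes the 9 down.
R2C3 = 1: the only remaining digit allowed by both the 19 across and the 4 down.
R1C3 = 4 − 1 = 3 completes the 4 down.
No cell is forced outright now. R2C1 can only be 2 or 6 (the digits allowed by both its 19 across and its 8 down). If R2C1 = 6: then R1C1 would have to be in {5,6} for the 20 across but in {2} for the 8 down — contradiction. So R2C1 = 2.
R1C1 = 8 − 2 = 6 completes the 8 down.
R1C4 = 20 − 15 = 5 completes the 20 across.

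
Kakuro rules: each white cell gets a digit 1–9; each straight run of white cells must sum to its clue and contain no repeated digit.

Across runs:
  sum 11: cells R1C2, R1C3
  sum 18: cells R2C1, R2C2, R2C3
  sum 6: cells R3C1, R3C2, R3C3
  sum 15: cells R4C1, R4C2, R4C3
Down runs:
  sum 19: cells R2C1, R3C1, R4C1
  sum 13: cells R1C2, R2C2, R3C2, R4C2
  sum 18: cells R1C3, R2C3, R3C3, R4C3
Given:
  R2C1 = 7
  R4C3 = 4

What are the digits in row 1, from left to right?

6 in 3 cells must be {1,2,3}.
Given what's placed, R3C1 must be 3 to fit the 6 across and 19 down.
R4C1 = 19 − 10 = 9 completes the 19 down.
R4C2 = 15 − 13 = 2 completes the 15 across.
R3C2 = 1: the only remaining digit allowed by both the 6 across and the 13 down.
R3C3 = 6 − 4 = 2 completes the 6 across.
No cell is forced outright now. R2C2 can only be 3 or 6 (the digits allowed by both its 18 across and its 13 down). If R2C2 = 3: that forces R1C2 = 7, after which R1C3 would have to be in {4} for the 11 across but in {3,5,7,9} for the 18 down — contradiction. So R2C2 = 6.
R1C2 = 13 − 9 = 4 completes the 13 down.
R1C3 = 11 − 4 = 7 completes the 11 across.

4 7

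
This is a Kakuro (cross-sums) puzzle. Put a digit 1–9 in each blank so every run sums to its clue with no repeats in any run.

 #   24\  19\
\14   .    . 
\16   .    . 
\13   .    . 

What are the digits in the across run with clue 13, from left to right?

9, 4

16 in 2 cells must be {7,9}; 24 in 3 cells must be {7,8,9}.
Nothing is forced directly, so branch on R1C1, whose candidates are 8 or 9. If R1C1 = 9: that forces R1C2 = 5, R2C1 = 7, after which R2C2 would have to be in {9} for the 16 across but in {6,8} for the 19 down — contradiction. So R1C1 = 8.
R1C2 = 14 − 8 = 6 completes the 14 across.
Given what's placed, R2C2 must be 9 to fit the 16 across and 19 down.
R3C2 = 19 − 15 = 4 completes the 19 down.
R2C1 = 16 − 9 = 7 completes the 16 across.
R3C1 = 13 − 4 = 9 completes the 13 across.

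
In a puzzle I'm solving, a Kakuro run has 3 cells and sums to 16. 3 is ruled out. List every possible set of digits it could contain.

3 distinct digits from 1–9 sum between 6 and 24.
Dropping sets that contain 3.

{1,6,9}; {1,7,8}; {2,5,9}; {2,6,8}; {4,5,7}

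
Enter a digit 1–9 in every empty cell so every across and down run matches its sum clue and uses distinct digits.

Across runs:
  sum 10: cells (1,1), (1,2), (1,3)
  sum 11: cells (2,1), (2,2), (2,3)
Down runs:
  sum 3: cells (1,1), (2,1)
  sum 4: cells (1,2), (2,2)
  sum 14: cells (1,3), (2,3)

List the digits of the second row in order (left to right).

2 1 8

3 in 2 cells must be {1,2}; 4 in 2 cells must be {1,3}.
Nothing is forced directly, so branch on (1,3), whose candidates are 5 or 6. If (1,3) = 5: then (2,3) would have to be in {1,2,3,4,5,6,7,8} for the 11 across but in {9} for the 14 down — contradiction. So (1,3) = 6.
Given what's placed, (1,1) must be 1 to fit the 10 across and 3 down.
(1,2) = 10 − 7 = 3 completes the 10 across.
(2,1) = 3 − 1 = 2 completes the 3 down.
(2,2) = 4 − 3 = 1 completes the 4 down.
(2,3) = 11 − 3 = 8 completes the 11 across.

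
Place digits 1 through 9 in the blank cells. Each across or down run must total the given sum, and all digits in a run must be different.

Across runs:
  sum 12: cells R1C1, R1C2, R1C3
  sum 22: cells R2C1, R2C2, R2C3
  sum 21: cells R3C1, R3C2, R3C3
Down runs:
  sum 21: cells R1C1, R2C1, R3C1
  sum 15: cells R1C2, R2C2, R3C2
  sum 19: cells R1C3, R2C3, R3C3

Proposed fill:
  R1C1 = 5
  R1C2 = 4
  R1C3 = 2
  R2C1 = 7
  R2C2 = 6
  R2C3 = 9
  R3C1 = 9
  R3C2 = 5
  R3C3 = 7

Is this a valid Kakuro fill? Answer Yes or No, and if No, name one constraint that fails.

No — the across run R1C1–R1C3 sums to 11, not 12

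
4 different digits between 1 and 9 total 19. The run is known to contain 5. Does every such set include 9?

No

Counterexample: {1,5,6,7} sums to 19 under that restriction without using 9.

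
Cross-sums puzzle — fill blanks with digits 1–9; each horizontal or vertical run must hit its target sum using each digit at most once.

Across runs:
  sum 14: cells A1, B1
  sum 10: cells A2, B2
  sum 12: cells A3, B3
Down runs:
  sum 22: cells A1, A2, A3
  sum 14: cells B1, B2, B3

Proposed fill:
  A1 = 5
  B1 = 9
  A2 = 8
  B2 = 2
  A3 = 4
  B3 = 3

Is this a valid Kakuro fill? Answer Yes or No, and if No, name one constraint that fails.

No — the down run A1–A3 sums to 17, not 22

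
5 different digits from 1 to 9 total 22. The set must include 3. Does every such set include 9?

No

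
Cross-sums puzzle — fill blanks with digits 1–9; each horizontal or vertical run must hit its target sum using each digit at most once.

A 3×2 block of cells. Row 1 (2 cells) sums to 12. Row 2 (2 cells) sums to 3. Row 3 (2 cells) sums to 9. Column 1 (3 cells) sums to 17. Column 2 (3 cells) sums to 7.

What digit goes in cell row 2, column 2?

3 in 2 cells must be {1,2}; 7 in 3 cells must be {1,2,4}.
The 12 across and the 7 down share only 4, so (1,2) = 4.
(1,1) = 12 − 4 = 8 completes the 12 across.
Given what's placed, (2,1) must be 2 to fit the 3 across and 17 down.
(2,2) = 3 − 2 = 1 completes the 3 across.
(3,1) = 17 − 10 = 7 completes the 17 down.
(3,2) = 9 − 7 = 2 completes the 9 across.

1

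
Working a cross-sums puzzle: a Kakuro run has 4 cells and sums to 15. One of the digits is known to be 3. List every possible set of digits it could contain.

4 distinct digits from 1–9 sum between 10 and 30.
Keeping only sets containing 3.

{1,2,3,9}; {1,3,4,7}; {1,3,5,6}; {2,3,4,6}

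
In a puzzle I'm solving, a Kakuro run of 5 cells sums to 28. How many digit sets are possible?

5 distinct digits from 1–9 sum between 15 and 35.

9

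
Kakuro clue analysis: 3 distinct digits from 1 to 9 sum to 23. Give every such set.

3 distinct digits from 1–9 sum between 6 and 24.
Only one set works: {6,8,9}.

{6,8,9}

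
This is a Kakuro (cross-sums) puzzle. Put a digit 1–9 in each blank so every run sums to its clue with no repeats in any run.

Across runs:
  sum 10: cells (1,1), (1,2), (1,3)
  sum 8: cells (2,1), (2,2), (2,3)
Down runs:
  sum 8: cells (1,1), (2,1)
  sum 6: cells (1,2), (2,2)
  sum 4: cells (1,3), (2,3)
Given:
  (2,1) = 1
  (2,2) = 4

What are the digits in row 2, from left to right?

4 in 2 cells must be {1,3}.
(1,1) = 8 − 1 = 7 completes the 8 down.
(1,2) = 6 − 4 = 2 completes the 6 down.
(1,3) = 10 − 9 = 1 completes the 10 across.
(2,3) = 8 − 5 = 3 completes the 8 across.

1 4 3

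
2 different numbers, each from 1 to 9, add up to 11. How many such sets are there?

4

2 distinct digits from 1–9 sum between 3 and 17.
Enumerating: {2,9}, {3,8}, {4,7}, {5,6}.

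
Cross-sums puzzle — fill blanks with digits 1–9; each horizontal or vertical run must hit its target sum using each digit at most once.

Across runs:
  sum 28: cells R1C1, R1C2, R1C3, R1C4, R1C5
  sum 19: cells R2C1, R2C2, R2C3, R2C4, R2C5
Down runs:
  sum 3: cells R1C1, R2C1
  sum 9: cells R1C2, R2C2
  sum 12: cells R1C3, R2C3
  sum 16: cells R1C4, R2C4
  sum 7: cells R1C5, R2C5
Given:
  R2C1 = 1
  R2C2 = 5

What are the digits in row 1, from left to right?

2 4 8 9 5

3 in 2 cells must be {1,2}; 16 in 2 cells must be {7,9}.
R1C1 = 3 − 1 = 2 completes the 3 down.
R1C2 = 9 − 5 = 4 completes the 9 down.
Given what's placed, R2C4 must be 7 to fit the 19 across and 16 down.
R1C4 = 16 − 7 = 9 completes the 16 down.
R2C3 = 4: the only remaining digit allowed by both the 19 across and the 12 down.
R2C5 = 19 − 17 = 2 completes the 19 across.
R1C3 = 12 − 4 = 8 completes the 12 down.
R1C5 = 28 − 23 = 5 completes the 28 across.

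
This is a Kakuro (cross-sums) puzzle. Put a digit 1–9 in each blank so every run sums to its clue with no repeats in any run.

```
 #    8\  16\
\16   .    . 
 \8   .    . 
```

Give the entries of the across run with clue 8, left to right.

1, 7

16 in 2 cells must be {7,9}.
The 16 across and the 8 down share only 7, so R1C1 = 7.
R1C2 = 16 − 7 = 9 completes the 16 across.
R2C1 = 8 − 7 = 1 completes the 8 down.
R2C2 = 8 − 1 = 7 completes the 8 across.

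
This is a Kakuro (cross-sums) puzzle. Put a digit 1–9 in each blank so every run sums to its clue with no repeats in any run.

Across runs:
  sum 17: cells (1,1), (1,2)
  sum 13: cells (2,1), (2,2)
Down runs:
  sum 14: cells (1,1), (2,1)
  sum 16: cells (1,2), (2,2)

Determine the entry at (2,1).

17 in 2 cells must be {8,9}; 16 in 2 cells must be {7,9}.
The 17 across and the 16 down share only 9, so (1,2) = 9.
(2,2) = 16 − 9 = 7 completes the 16 down.
(1,1) = 17 − 9 = 8 completes the 17 across.
(2,1) = 13 − 7 = 6 completes the 13 across.

6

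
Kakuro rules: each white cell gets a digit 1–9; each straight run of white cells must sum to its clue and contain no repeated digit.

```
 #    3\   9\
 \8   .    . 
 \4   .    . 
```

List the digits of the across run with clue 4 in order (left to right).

4 in 2 cells must be {1,3}; 3 in 2 cells must be {1,2}.
The 4 across and the 3 down share only 1, so R2C1 = 1.
R2C2 = 4 − 1 = 3 completes the 4 across.
R1C1 = 3 − 1 = 2 completes the 3 down.
R1C2 = 8 − 2 = 6 completes the 8 across.

1 3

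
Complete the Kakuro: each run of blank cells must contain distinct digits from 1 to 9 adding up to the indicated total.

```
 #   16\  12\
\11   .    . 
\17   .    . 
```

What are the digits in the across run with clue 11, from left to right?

17 in 2 cells must be {8,9}; 16 in 2 cells must be {7,9}.
The 17 across and the 16 down share only 9, so R2C1 = 9.
R2C2 = 17 − 9 = 8 completes the 17 across.
R1C1 = 16 − 9 = 7 completes the 16 down.
R1C2 = 11 − 7 = 4 completes the 11 across.

7, 4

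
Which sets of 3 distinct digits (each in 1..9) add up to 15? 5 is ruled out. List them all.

3 distinct digits from 1–9 sum between 6 and 24.
Dropping sets that contain 5.

{1,6,8}; {2,4,9}; {2,6,7}; {3,4,8}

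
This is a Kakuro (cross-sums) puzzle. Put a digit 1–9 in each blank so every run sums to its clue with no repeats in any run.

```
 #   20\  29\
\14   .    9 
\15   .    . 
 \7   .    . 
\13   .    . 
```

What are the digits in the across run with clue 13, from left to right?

29 in 4 cells must be {5,7,8,9}.
R1C1 = 14 − 9 = 5 completes the 14 across.
Given what's placed, R3C2 must be 5 to fit the 7 across and 29 down.
R3C1 = 7 − 5 = 2 completes the 7 across.
No cell is forced outright now. R2C2 can only be 7 or 8 (the digits allowed by both its 15 across and its 29 down). If R2C2 = 7: then R2C1 would have to be in {8} for the 15 across but in {4,6,7,9} for the 20 down — contradiction. So R2C2 = 8.
R2C1 = 15 − 8 = 7 completes the 15 across.
R4C1 = 20 − 14 = 6 completes the 20 down.
R4C2 = 13 − 6 = 7 completes the 13 across.

6, 7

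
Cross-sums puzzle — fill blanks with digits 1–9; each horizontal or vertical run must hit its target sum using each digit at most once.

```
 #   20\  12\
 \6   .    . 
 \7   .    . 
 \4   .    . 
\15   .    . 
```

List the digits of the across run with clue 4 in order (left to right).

1 3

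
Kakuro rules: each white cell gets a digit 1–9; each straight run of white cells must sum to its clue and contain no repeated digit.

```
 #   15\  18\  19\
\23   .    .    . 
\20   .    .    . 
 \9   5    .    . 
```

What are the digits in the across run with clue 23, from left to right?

23 in 3 cells must be {6,8,9}.
R3C3 = 3: the only remaining digit allowed by both the 9 across and the 19 down.
Given what's placed, R1C3 must be 9 to fit the 23 across and 19 down.
R2C3 = 19 − 12 = 7 completes the 19 down.
R3C2 = 9 − 8 = 1 completes the 9 across.
Given what's placed, R1C2 must be 8 to fit the 23 across and 18 down.
R2C2 = 18 − 9 = 9 completes the 18 down.
R1C1 = 23 − 17 = 6 completes the 23 across.

6 8 9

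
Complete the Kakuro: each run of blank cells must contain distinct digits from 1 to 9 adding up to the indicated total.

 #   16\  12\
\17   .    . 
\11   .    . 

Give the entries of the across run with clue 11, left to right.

7, 4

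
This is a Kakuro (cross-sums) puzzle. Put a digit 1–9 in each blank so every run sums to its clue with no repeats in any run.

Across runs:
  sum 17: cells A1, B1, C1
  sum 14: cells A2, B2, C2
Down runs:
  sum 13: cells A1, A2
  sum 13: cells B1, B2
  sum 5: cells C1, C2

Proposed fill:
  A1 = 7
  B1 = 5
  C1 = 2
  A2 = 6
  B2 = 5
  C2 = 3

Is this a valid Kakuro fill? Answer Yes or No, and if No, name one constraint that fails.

No — the down run B1–B2 sums to 10, not 13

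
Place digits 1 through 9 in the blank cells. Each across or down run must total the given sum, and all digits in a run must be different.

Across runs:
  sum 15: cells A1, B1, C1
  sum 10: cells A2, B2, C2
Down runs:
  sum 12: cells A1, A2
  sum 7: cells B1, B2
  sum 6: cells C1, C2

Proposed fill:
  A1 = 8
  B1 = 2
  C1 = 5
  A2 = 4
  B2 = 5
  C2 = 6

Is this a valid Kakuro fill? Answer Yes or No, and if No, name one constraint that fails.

No — the down run C1–C2 sums to 11, not 6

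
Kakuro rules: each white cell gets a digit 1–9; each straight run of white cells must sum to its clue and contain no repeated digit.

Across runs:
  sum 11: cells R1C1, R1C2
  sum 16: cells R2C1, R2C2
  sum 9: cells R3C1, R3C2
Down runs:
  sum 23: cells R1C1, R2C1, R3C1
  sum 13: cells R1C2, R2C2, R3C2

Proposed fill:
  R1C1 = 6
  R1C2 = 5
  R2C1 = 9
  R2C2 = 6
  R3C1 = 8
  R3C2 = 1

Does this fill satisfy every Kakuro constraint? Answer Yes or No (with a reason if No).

No — the across run R2C1–R2C2 sums to 15, not 16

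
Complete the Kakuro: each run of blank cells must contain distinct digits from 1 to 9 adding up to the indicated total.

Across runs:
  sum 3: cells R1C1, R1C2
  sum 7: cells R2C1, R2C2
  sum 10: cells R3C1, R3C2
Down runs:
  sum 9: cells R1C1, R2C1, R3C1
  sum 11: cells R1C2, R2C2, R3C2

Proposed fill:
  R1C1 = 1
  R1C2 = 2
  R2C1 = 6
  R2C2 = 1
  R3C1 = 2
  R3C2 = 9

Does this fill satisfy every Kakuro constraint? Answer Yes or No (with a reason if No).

No — the down run R1C2–R3C2 sums to 12, not 11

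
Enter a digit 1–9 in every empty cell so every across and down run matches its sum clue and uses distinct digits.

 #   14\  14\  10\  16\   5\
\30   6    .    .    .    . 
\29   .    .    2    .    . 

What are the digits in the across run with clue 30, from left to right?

6 5 8 9 2

16 in 2 cells must be {7,9}.
R1C3 = 10 − 2 = 8 completes the 10 down.
R2C1 = 14 − 6 = 8 completes the 14 down.
No cell is forced outright now. R1C2 can only be 5 or 9 (the digits allowed by both its 30 across and its 14 down). If R1C2 = 9: then R1C4 would have to be in {2,3,4,5} for the 30 across but in {7,9} for the 16 down — contradiction. So R1C2 = 5.
R2C2 = 14 − 5 = 9 completes the 14 down.
R2C4 = 7: the only remaining digit allowed by both the 29 across and the 16 down.
R2C5 = 29 − 26 = 3 completes the 29 across.
R1C4 = 16 − 7 = 9 completes the 16 down.
R1C5 = 30 − 28 = 2 completes the 30 across.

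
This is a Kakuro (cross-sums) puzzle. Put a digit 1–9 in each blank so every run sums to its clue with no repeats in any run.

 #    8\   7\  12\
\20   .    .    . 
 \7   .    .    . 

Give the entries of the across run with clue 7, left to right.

1 2 4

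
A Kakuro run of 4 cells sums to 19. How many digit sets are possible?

11

4 distinct digits from 1–9 sum between 10 and 30.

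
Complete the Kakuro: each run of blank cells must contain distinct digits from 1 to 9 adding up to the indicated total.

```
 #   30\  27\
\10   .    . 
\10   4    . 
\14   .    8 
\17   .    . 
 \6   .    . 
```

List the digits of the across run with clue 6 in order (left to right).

5 1

17 in 2 cells must be {8,9}.
R2C2 = 10 − 4 = 6 completes the 10 across.
R3C1 = 14 − 8 = 6 completes the 14 across.
R4C2 = 9: the only remaining digit allowed by both the 17 across and the 27 down.
Given what's placed, R5C1 must be 5 to fit the 6 across and 30 down.
R5C2 = 6 − 5 = 1 completes the 6 across.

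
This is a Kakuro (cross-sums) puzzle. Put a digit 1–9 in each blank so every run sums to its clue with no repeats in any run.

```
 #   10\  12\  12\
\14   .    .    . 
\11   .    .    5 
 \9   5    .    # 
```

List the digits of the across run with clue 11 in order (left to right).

R1C3 = 12 − 5 = 7 completes the 12 down.
R3C2 = 9 − 5 = 4 completes the 9 across.
Given what's placed, R2C2 must be 2 to fit the 11 across and 12 down.
R1C2 = 12 − 6 = 6 completes the 12 down.
R2C1 = 11 − 7 = 4 completes the 11 across.
R1C1 = 14 − 13 = 1 completes the 14 across.

4, 2, 5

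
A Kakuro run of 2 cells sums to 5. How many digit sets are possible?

2

2 distinct digits from 1–9 sum between 3 and 17.
Enumerating: {1,4}, {2,3}.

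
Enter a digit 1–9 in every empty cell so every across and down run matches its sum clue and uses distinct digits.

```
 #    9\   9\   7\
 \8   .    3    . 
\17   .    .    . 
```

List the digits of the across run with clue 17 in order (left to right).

R2C2 = 9 − 3 = 6 completes the 9 down.
No cell is forced outright now. R1C1 can only be 1 or 4 (the digits allowed by both its 8 across and its 9 down). If R1C1 = 4: that forces R1C3 = 1, after which R2C1 would have to be in {2,3,4,7,8,9} for the 17 across but in {5} for the 9 down — contradiction. So R1C1 = 1.
R1C3 = 8 − 4 = 4 completes the 8 across.
R2C1 = 9 − 1 = 8 completes the 9 down.
R2C3 = 17 − 14 = 3 completes the 17 across.

8 6 3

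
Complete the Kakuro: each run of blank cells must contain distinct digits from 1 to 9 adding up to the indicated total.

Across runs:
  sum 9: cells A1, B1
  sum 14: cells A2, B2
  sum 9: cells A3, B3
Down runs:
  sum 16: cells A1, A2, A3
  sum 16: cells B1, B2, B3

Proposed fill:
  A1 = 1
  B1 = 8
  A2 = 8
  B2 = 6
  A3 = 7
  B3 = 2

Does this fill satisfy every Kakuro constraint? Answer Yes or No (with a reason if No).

Across: 1+8=9; 8+6=14; 7+2=9. Down: 1+8+7=16; 8+6+2=16. No digit repeats within any run.

Yes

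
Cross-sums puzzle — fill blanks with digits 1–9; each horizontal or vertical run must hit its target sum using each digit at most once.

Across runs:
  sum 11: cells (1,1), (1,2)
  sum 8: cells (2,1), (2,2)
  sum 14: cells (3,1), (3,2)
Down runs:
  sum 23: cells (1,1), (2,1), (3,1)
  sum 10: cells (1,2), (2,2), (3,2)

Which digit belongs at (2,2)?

2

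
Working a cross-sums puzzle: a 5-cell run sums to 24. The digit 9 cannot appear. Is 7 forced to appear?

No

Counterexample: {1,4,5,6,8} sums to 24 under that restriction without using 7.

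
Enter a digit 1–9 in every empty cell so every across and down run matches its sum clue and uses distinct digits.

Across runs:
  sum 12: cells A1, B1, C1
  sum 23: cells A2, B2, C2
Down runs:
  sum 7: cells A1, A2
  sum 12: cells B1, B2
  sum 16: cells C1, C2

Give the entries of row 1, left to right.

1 4 7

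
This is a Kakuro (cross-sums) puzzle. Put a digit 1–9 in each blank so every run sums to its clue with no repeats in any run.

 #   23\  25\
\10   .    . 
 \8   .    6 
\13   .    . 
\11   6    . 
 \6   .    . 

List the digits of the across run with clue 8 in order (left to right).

2 6

R2C1 = 8 − 6 = 2 completes the 8 across.
R4C2 = 11 − 6 = 5 completes the 11 across.
No cell is forced outright now. R5C2 can only be 1 or 2 or 4 (the digits allowed by both its 6 across and its 25 down). If R5C2 = 2: that forces R5C1 = 4, R3C1 = 8, after which R3C2 would have to be in {5} for the 13 across but in {3,4,8,9} for the 25 down — contradiction. If R5C2 = 4: then R5C1 would have to be in {2} for the 6 across but in {1,3,4,5,7,8,9} for the 23 down — contradiction. So R5C2 = 1.
R5C1 = 6 − 1 = 5 completes the 6 across.
Nothing is forced directly, so branch on R1C2, whose candidates are 4 or 9. If R1C2 = 4: then R1C1 would have to be in {6} for the 10 across but in {1,3,7,9} for the 23 down — contradiction. So R1C2 = 9.
R1C1 = 10 − 9 = 1 completes the 10 across.
R3C1 = 23 − 14 = 9 completes the 23 down.
R3C2 = 13 − 9 = 4 completes the 13 across.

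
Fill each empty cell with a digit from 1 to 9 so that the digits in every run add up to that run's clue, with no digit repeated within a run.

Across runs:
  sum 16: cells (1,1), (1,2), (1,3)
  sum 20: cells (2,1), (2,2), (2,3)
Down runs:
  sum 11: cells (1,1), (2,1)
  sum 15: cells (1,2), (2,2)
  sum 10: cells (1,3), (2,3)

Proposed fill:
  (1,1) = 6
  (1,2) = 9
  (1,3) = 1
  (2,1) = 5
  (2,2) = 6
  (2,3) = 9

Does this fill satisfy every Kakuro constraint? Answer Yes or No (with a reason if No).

Across: 6+9+1=16; 5+6+9=20. Down: 6+5=11; 9+6=15; 1+9=10. No digit repeats within any run.

Yes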